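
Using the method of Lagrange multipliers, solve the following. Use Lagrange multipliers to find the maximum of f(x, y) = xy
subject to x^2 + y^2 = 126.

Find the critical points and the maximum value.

Lagrange conditions: y = 2*lambda*x and x = 2*lambda*y
If x = 0 then y = 0, violating the constraint, so x, y != 0.
Dividing: y/x = x/y => x^2 = y^2 => y = x or y = -x
Constraint: 2x^2 = 126 => x^2 = 63 => x = +/-sqrt(63)
Critical points: (sqrt(63), sqrt(63)), (-sqrt(63), -sqrt(63)), (sqrt(63), -sqrt(63)), (-sqrt(63), sqrt(63))
  y = x:  xy = x^2 = 63  at (sqrt(63), sqrt(63)) and (-sqrt(63), -sqrt(63))
  y = -x: xy = -x^2 = -63 at (sqrt(63), -sqrt(63)) and (-sqrt(63), sqrt(63))
Maximum xy = 63 at (sqrt(63), sqrt(63)) and (-sqrt(63), -sqrt(63))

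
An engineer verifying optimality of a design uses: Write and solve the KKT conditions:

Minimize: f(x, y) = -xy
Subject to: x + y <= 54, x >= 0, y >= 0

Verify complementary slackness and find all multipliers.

Problem: min -xy s.t. x + y <= 54 (multiplier lambda), x >= 0 (mu_x), y >= 0 (mu_y)
KKT stationarity: -y + lambda - mu_x = 0, -x + lambda - mu_y = 0, with lambda, mu_x, mu_y >= 0
Complementary slackness: lambda*(x + y - 54) = 0, mu_x*x = 0, mu_y*y = 0
If lambda = 0: y = -mu_x <= 0 and x = -mu_y <= 0 force x = y = 0 with f = 0; but x = y = 27 is feasible with f = -729 < 0, so this is not the minimum. Hence lambda > 0 and x + y = 54.
Try x > 0, y > 0 (so mu_x = mu_y = 0): y = lambda, x = lambda => x = y = lambda
x + y = 54 => 2*lambda = 54 => lambda = 27
x* = y* = 27 > 0, consistent with mu_x = mu_y = 0.
(Any feasible point with x = 0 or y = 0 has f = 0 > -729, so the minimum is not on those boundaries.)
min(-xy) = -729 (i.e. max xy = 729)
Multipliers: lambda = 27, mu_x = 0, mu_y = 0
Complementary slackness: lambda*(x + y - 54) = 27*(27 + 27 - 54) = 0, mu_x*x = 0*27 = 0, mu_y*y = 0*27 = 0. Satisfied.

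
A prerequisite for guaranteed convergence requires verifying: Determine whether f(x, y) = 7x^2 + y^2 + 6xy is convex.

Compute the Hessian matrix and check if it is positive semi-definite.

f(x,y) = 7x^2 + y^2 + 6xy
Hessian H = [[14, 6], [6, 2]]
trace(H) = 16, det(H) = -8
Eigenvalues: (16 +/- sqrt(288)) / 2 = 16.49, -0.4853
Since not both eigenvalues positive, f is neither convex nor concave.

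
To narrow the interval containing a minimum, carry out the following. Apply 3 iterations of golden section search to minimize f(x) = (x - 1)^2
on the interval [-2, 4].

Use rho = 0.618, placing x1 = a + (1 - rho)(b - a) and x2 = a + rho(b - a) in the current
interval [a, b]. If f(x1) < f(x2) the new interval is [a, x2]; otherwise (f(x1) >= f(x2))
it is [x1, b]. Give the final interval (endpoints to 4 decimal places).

Golden section search for min of f(x) = (x - 1)^2 on [-2, 4].
Each step: x1 = a + (1 - rho)(b - a), x2 = a + rho(b - a); if f(x1) < f(x2) keep [a, x2], otherwise keep [x1, b].
Step 1: [-2.0000, 4.0000], x1=0.2920 (f=0.5013), x2=1.7080 (f=0.5013); f(x1) = f(x2) (tie, not '<') => keep [0.2920, 4.0000]
Step 2: [0.2920, 4.0000], x1=1.7085 (f=0.5019), x2=2.5835 (f=2.5076); f(x1) < f(x2) => keep [0.2920, 2.5835]
Step 3: [0.2920, 2.5835], x1=1.1674 (f=0.0280), x2=1.7082 (f=0.5015); f(x1) < f(x2) => keep [0.2920, 1.7082]
Final interval: [0.2920, 1.7082]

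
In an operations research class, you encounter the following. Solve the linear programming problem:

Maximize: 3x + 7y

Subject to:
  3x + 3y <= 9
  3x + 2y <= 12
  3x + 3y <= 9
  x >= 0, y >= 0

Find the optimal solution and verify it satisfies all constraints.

Feasible vertices: (0, 0), (0, 3), (3, 0)
Objective 3x + 7y at each vertex:
  (0, 0): 0
  (0, 3): 21
  (3, 0): 9
Maximum is 21 at (0, 3).
Verify constraints at (x, y) = (0, 3):
  3*0 + 3*3 = 9 <= 9 (active)
  3*0 + 2*3 = 6 <= 12
  3*0 + 3*3 = 9 <= 9 (active)
  x = 0 >= 0, y = 3 >= 0. All constraints satisfied.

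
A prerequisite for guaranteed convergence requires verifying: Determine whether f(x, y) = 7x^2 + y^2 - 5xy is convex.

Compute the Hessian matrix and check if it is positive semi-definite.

f(x,y) = 7x^2 + y^2 - 5xy
Hessian H = [[14, -5], [-5, 2]]
trace(H) = 16, det(H) = 3
Eigenvalues: (16 +/- sqrt(244)) / 2 = 15.81, 0.1898
Since both eigenvalues > 0, f is convex.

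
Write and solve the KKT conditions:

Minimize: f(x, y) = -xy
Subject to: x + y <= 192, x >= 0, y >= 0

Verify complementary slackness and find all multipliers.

Problem: min -xy s.t. x + y <= 192 (multiplier lambda), x >= 0 (mu_x), y >= 0 (mu_y)
KKT stationarity: -y + lambda - mu_x = 0, -x + lambda - mu_y = 0, with lambda, mu_x, mu_y >= 0
Complementary slackness: lambda*(x + y - 192) = 0, mu_x*x = 0, mu_y*y = 0
If lambda = 0: y = -mu_x <= 0 and x = -mu_y <= 0 force x = y = 0 with f = 0; but x = y = 96 is feasible with f = -9216 < 0, so this is not the minimum. Hence lambda > 0 and x + y = 192.
Try x > 0, y > 0 (so mu_x = mu_y = 0): y = lambda, x = lambda => x = y = lambda
x + y = 192 => 2*lambda = 192 => lambda = 96
x* = y* = 96 > 0, consistent with mu_x = mu_y = 0.
(Any feasible point with x = 0 or y = 0 has f = 0 > -9216, so the minimum is not on those boundaries.)
min(-xy) = -9216 (i.e. max xy = 9216)
Multipliers: lambda = 96, mu_x = 0, mu_y = 0
Complementary slackness: lambda*(x + y - 192) = 96*(96 + 96 - 192) = 0, mu_x*x = 0*96 = 0, mu_y*y = 0*96 = 0. Satisfied.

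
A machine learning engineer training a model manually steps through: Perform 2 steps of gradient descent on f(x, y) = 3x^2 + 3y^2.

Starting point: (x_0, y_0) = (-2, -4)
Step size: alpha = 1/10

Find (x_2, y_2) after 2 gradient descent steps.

f(x,y) = 3x^2 + 3y^2
grad_x = 6x + 0y, grad_y = 6y + 0x
Step 1: grad = (-12, -24), (-4/5, -8/5)
Step 2: grad = (-24/5, -48/5), (-8/25, -16/25)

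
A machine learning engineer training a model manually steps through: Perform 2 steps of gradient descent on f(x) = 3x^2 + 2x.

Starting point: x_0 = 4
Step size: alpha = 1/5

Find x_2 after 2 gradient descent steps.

f(x) = 3x^2 + 2x, f'(x) = 6x + (2)
Step 1: f'(4) = 26, x_1 = 4 - 1/5 * 26 = -6/5
Step 2: f'(-6/5) = -26/5, x_2 = -6/5 - 1/5 * -26/5 = -4/25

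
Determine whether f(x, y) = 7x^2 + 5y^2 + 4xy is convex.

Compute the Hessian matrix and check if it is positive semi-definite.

f(x,y) = 7x^2 + 5y^2 + 4xy
Hessian H = [[14, 4], [4, 10]]
trace(H) = 24, det(H) = 124
Eigenvalues: (24 +/- sqrt(80)) / 2 = 16.47, 7.528
Since both eigenvalues > 0, f is convex.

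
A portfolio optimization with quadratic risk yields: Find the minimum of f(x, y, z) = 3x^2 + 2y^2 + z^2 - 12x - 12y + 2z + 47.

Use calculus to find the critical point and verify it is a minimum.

f(x,y,z) = 3x^2 + 2y^2 + z^2 - 12x - 12y + 2z + 47
df/dx = 6x + (-12) = 0 => x = 2
df/dy = 4y + (-12) = 0 => y = 3
df/dz = 2z + (2) = 0 => z = -1
f(2,3,-1) = 3*(2)^2 + 2*(3)^2 + 1*(-1)^2 + -12*(2) + -12*(3) + 2*(-1) + 47 = 16
Hessian is diagonal with entries 6, 4, 2 > 0, confirmed minimum.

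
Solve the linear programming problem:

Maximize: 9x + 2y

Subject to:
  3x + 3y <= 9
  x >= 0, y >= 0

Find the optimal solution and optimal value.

The feasible region has vertices at [(0, 0), (3, 0), (0, 3)].
Checking objective 9x + 2y at each vertex:
  (0, 0): 9*0 + 2*0 = 0
  (3, 0): 9*3 + 2*0 = 27
  (0, 3): 9*0 + 2*3 = 6
Maximum is 27 at (3, 0).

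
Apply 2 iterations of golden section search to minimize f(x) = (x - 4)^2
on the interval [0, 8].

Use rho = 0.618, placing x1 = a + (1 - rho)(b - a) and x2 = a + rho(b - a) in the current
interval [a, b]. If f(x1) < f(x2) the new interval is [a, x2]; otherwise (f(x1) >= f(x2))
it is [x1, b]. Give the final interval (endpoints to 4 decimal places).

Golden section search for min of f(x) = (x - 4)^2 on [0, 8].
Each step: x1 = a + (1 - rho)(b - a), x2 = a + rho(b - a); if f(x1) < f(x2) keep [a, x2], otherwise keep [x1, b].
Step 1: [0.0000, 8.0000], x1=3.0560 (f=0.8911), x2=4.9440 (f=0.8911); f(x1) = f(x2) (tie, not '<') => keep [3.0560, 8.0000]
Step 2: [3.0560, 8.0000], x1=4.9446 (f=0.8923), x2=6.1114 (f=4.4580); f(x1) < f(x2) => keep [3.0560, 6.1114]
Final interval: [3.0560, 6.1114]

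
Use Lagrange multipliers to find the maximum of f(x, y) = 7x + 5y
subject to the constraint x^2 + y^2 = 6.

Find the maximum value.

Set up Lagrange conditions: grad f = lambda * grad g
  7 = 2*lambda*x
  5 = 2*lambda*y
From these: x/y = 7/5, so x = 7t, y = 5t for some t.
Substitute into constraint: (7t)^2 + (5t)^2 = 6
  t^2 * 74 = 6
  t = sqrt(6/74)
Maximum = 7*x + 5*y = (7^2 + 5^2)*t = 74 * sqrt(6/74) = sqrt(444)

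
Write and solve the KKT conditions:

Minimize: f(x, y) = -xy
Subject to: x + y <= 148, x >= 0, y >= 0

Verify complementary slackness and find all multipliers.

Problem: min -xy s.t. x + y <= 148 (multiplier lambda), x >= 0 (mu_x), y >= 0 (mu_y)
KKT stationarity: -y + lambda - mu_x = 0, -x + lambda - mu_y = 0, with lambda, mu_x, mu_y >= 0
Complementary slackness: lambda*(x + y - 148) = 0, mu_x*x = 0, mu_y*y = 0
If lambda = 0: y = -mu_x <= 0 and x = -mu_y <= 0 force x = y = 0 with f = 0; but x = y = 74 is feasible with f = -5476 < 0, so this is not the minimum. Hence lambda > 0 and x + y = 148.
Try x > 0, y > 0 (so mu_x = mu_y = 0): y = lambda, x = lambda => x = y = lambda
x + y = 148 => 2*lambda = 148 => lambda = 74
x* = y* = 74 > 0, consistent with mu_x = mu_y = 0.
(Any feasible point with x = 0 or y = 0 has f = 0 > -5476, so the minimum is not on those boundaries.)
min(-xy) = -5476 (i.e. max xy = 5476)
Multipliers: lambda = 74, mu_x = 0, mu_y = 0
Complementary slackness: lambda*(x + y - 148) = 74*(74 + 74 - 148) = 0, mu_x*x = 0*74 = 0, mu_y*y = 0*74 = 0. Satisfied.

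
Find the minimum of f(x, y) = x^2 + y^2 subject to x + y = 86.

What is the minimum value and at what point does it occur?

Substitute y = 86 - x into f(x,y) = x^2 + y^2:
g(x) = x^2 + (86 - x)^2 = 2x^2 - 172x + 7396
g'(x) = 4x - 172 = 0  =>  x = 43
y = 86 - 43 = 43
Minimum value = 43^2 + 43^2 = 3698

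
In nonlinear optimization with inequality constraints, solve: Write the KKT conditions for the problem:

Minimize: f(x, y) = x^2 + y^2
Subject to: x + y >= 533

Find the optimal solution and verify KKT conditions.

KKT conditions for min x^2 + y^2 s.t. x + y >= 533:
Stationarity: 2x = mu, 2y = mu
So x = y = mu/2.
Complementary slackness: mu*(x + y - 533) = 0
Primal feasibility: x + y >= 533; dual feasibility: mu >= 0
If mu = 0 then x = y = 0, but 0 + 0 < 533 is infeasible, so the constraint is active.
Constraint active: x + y = 2*(mu/2) = 533 => mu = 533
x = y = 533/2, f = 284089/2
Verify: stationarity 2*(533/2) = 533 = mu; primal 533/2 + 533/2 = 533 >= 533; dual mu = 533 >= 0; complementary slackness 533*(533 - 533) = 0. All KKT conditions hold.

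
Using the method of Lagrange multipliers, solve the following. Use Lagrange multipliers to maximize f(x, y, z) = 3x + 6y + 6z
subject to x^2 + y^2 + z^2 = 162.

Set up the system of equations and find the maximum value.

Lagrange conditions: 3 = 2*lambda*x, 6 = 2*lambda*y, 6 = 2*lambda*z
So x:3 = y:6 = z:6, i.e. x = 3t, y = 6t, z = 6t
Constraint: t^2*(3^2 + 6^2 + 6^2) = 162
  t^2 * 81 = 162  =>  t = sqrt(2)
Maximum = 3*3t + 6*6t + 6*6t = 81*sqrt(2) = sqrt(13122)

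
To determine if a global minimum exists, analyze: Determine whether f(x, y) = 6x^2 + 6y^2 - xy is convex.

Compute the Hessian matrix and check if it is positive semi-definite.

f(x,y) = 6x^2 + 6y^2 - xy
Hessian H = [[12, -1], [-1, 12]]
trace(H) = 24, det(H) = 143
Eigenvalues: (24 +/- sqrt(4)) / 2 = 13, 11
Since both eigenvalues > 0, f is convex.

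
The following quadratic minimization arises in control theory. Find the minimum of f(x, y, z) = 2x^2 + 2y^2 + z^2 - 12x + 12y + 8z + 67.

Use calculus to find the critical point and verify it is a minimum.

f(x,y,z) = 2x^2 + 2y^2 + z^2 - 12x + 12y + 8z + 67
df/dx = 4x + (-12) = 0 => x = 3
df/dy = 4y + (12) = 0 => y = -3
df/dz = 2z + (8) = 0 => z = -4
f(3,-3,-4) = 2*(3)^2 + 2*(-3)^2 + 1*(-4)^2 + -12*(3) + 12*(-3) + 8*(-4) + 67 = 15
Hessian is diagonal with entries 4, 4, 2 > 0, confirmed minimum.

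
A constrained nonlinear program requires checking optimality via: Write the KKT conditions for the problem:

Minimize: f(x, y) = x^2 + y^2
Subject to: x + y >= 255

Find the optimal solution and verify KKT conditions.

KKT conditions for min x^2 + y^2 s.t. x + y >= 255:
Stationarity: 2x = mu, 2y = mu
So x = y = mu/2.
Complementary slackness: mu*(x + y - 255) = 0
Primal feasibility: x + y >= 255; dual feasibility: mu >= 0
If mu = 0 then x = y = 0, but 0 + 0 < 255 is infeasible, so the constraint is active.
Constraint active: x + y = 2*(mu/2) = 255 => mu = 255
x = y = 255/2, f = 65025/2
Verify: stationarity 2*(255/2) = 255 = mu; primal 255/2 + 255/2 = 255 >= 255; dual mu = 255 >= 0; complementary slackness 255*(255 - 255) = 0. All KKT conditions hold.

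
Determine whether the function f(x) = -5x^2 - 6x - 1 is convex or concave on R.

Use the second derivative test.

f(x) = -5x^2 - 6x - 1
f'(x) = -10x - 6
f''(x) = -10
Since f''(x) = -10 < 0 for all x, f is concave on R.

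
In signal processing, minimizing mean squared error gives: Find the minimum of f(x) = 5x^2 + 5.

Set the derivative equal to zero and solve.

f(x) = 5x^2 + 5
f'(x) = 10x + (0) = 0
x = 0/10 = 0
f(0) = 5
Since f''(x) = 10 > 0, this is a minimum.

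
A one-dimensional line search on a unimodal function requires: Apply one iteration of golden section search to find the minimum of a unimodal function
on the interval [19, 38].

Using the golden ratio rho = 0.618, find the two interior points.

Golden section search on [19, 38].
Golden ratio rho = 0.618 (approx).
Interior points:
  x_1 = 19 + (1-0.618)*19 = 26.2580
  x_2 = 19 + 0.618*19 = 30.7420
Compare f(x_1) and f(x_2) to determine which subinterval to keep.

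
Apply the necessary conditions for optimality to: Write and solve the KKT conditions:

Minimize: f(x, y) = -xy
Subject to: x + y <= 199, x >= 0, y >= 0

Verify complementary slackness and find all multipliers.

Problem: min -xy s.t. x + y <= 199 (multiplier lambda), x >= 0 (mu_x), y >= 0 (mu_y)
KKT stationarity: -y + lambda - mu_x = 0, -x + lambda - mu_y = 0, with lambda, mu_x, mu_y >= 0
Complementary slackness: lambda*(x + y - 199) = 0, mu_x*x = 0, mu_y*y = 0
If lambda = 0: y = -mu_x <= 0 and x = -mu_y <= 0 force x = y = 0 with f = 0; but x = y = 199/2 is feasible with f = -39601/4 < 0, so this is not the minimum. Hence lambda > 0 and x + y = 199.
Try x > 0, y > 0 (so mu_x = mu_y = 0): y = lambda, x = lambda => x = y = lambda
x + y = 199 => 2*lambda = 199 => lambda = 199/2
x* = y* = 199/2 > 0, consistent with mu_x = mu_y = 0.
(Any feasible point with x = 0 or y = 0 has f = 0 > -39601/4, so the minimum is not on those boundaries.)
min(-xy) = -39601/4 (i.e. max xy = 39601/4)
Multipliers: lambda = 199/2, mu_x = 0, mu_y = 0
Complementary slackness: lambda*(x + y - 199) = 199/2*(199/2 + 199/2 - 199) = 0, mu_x*x = 0*199/2 = 0, mu_y*y = 0*199/2 = 0. Satisfied.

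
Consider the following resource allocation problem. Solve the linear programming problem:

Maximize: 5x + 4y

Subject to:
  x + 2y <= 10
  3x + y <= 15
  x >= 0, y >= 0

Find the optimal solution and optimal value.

Feasible vertices: (0, 0), (0, 5), (4, 3), (5, 0)
Objective 5x + 4y at each:
  (0, 0): 0
  (0, 5): 20
  (4, 3): 32
  (5, 0): 25
Maximum is 32 at (4, 3).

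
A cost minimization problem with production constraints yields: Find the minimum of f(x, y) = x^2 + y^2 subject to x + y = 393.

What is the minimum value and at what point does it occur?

Substitute y = 393 - x into f(x,y) = x^2 + y^2:
g(x) = x^2 + (393 - x)^2 = 2x^2 - 786x + 154449
g'(x) = 4x - 786 = 0  =>  x = 393/2
y = 393 - 393/2 = 393/2
Minimum value = (393/2)^2 + (393/2)^2 = 154449/2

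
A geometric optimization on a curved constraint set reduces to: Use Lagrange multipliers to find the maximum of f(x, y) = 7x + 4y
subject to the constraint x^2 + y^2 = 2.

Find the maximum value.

Set up Lagrange conditions: grad f = lambda * grad g
  7 = 2*lambda*x
  4 = 2*lambda*y
From these: x/y = 7/4, so x = 7t, y = 4t for some t.
Substitute into constraint: (7t)^2 + (4t)^2 = 2
  t^2 * 65 = 2
  t = sqrt(2/65)
Maximum = 7*x + 4*y = (7^2 + 4^2)*t = 65 * sqrt(2/65) = sqrt(130)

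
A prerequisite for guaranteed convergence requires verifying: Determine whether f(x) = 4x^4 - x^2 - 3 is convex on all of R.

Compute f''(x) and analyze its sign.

f(x) = 4x^4 - x^2 - 3
f'(x) = 16x^3 + -2x
f''(x) = 48x^2 + -2
f''(0) = -2 < 0, so not convex near x = 0
Therefore, f is not globally convex on R.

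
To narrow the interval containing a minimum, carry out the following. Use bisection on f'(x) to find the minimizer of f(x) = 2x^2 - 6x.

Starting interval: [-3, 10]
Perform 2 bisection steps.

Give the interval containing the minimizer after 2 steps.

Finding critical point of f(x) = 2x^2 - 6x using bisection on f'(x) = 4x + -6.
f'(x) = 0 when x = 3/2.
Starting interval: [-3, 10]
Step 1: mid = 7/2, f'(mid) = 8, new interval = [-3, 7/2]
Step 2: mid = 1/4, f'(mid) = -5, new interval = [1/4, 7/2]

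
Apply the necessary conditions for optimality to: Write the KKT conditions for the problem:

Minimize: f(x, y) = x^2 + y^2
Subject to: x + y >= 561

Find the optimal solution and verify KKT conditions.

KKT conditions for min x^2 + y^2 s.t. x + y >= 561:
Stationarity: 2x = mu, 2y = mu
So x = y = mu/2.
Complementary slackness: mu*(x + y - 561) = 0
Primal feasibility: x + y >= 561; dual feasibility: mu >= 0
If mu = 0 then x = y = 0, but 0 + 0 < 561 is infeasible, so the constraint is active.
Constraint active: x + y = 2*(mu/2) = 561 => mu = 561
x = y = 561/2, f = 314721/2
Verify: stationarity 2*(561/2) = 561 = mu; primal 561/2 + 561/2 = 561 >= 561; dual mu = 561 >= 0; complementary slackness 561*(561 - 561) = 0. All KKT conditions hold.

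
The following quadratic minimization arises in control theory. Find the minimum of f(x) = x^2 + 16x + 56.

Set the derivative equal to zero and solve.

f(x) = x^2 + 16x + 56
f'(x) = 2x + (16) = 0
x = -16/2 = -8
f(-8) = -8
Since f''(x) = 2 > 0, this is a minimum.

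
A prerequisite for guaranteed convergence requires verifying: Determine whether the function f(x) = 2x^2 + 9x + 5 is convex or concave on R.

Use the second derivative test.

f(x) = 2x^2 + 9x + 5
f'(x) = 4x + 9
f''(x) = 4
Since f''(x) = 4 > 0 for all x, f is convex on R.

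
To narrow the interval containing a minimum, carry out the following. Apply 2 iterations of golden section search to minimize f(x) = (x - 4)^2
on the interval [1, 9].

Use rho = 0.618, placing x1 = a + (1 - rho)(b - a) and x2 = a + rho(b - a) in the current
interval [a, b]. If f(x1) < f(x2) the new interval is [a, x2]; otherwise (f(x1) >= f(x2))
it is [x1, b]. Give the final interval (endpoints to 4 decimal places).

Golden section search for min of f(x) = (x - 4)^2 on [1, 9].
Each step: x1 = a + (1 - rho)(b - a), x2 = a + rho(b - a); if f(x1) < f(x2) keep [a, x2], otherwise keep [x1, b].
Step 1: [1.0000, 9.0000], x1=4.0560 (f=0.0031), x2=5.9440 (f=3.7791); f(x1) < f(x2) => keep [1.0000, 5.9440]
Step 2: [1.0000, 5.9440], x1=2.8886 (f=1.2352), x2=4.0554 (f=0.0031); f(x1) > f(x2) => keep [2.8886, 5.9440]
Final interval: [2.8886, 5.9440]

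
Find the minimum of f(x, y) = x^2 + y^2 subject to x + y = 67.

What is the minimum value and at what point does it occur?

Substitute y = 67 - x into f(x,y) = x^2 + y^2:
g(x) = x^2 + (67 - x)^2 = 2x^2 - 134x + 4489
g'(x) = 4x - 134 = 0  =>  x = 67/2
y = 67 - 67/2 = 67/2
Minimum value = (67/2)^2 + (67/2)^2 = 4489/2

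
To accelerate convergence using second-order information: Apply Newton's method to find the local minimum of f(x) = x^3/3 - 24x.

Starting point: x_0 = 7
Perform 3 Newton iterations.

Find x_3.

f(x) = x^3/3 - 24x
f'(x) = x^2 - 24, f''(x) = 2x
Newton update: x_{n+1} = x_n - (x_n^2 - 24)/(2*x_n)
Step 1: x_0 = 7, f'=25, f''=14, x_1 = 73/14
Step 2: x_1 = 73/14, f'=625/196, f''=73/7, x_2 = 10033/2044
Step 3: x_2 = 10033/2044, f'=390625/4177936, f''=10033/1022, x_3 = 200931553/41014904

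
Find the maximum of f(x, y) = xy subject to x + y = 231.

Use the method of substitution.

Substitute y = 231 - x into f(x,y) = xy:
g(x) = x(231 - x) = 231x - x^2
g'(x) = 231 - 2x = 0  =>  x = 231/2
y = 231 - 231/2 = 231/2
Maximum value = (231/2) * (231/2) = 53361/4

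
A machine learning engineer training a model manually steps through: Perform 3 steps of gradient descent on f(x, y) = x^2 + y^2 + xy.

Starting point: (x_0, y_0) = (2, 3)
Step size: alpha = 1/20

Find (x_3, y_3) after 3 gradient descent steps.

f(x,y) = x^2 + y^2 + xy
grad_x = 2x + 1y, grad_y = 2y + 1x
Step 1: grad = (7, 8), (33/20, 13/5)
Step 2: grad = (59/10, 137/20), (271/200, 903/400)
Step 3: grad = (1987/400, 587/100), (8853/8000, 491/250)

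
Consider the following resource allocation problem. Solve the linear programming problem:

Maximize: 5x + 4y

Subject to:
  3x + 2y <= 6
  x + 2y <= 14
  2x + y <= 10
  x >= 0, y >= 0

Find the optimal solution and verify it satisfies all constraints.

Feasible vertices: (0, 0), (0, 3), (2, 0)
Objective 5x + 4y at each vertex:
  (0, 0): 0
  (0, 3): 12
  (2, 0): 10
Maximum is 12 at (0, 3).
Verify constraints at (x, y) = (0, 3):
  3*0 + 2*3 = 6 <= 6 (active)
  1*0 + 2*3 = 6 <= 14
  2*0 + 1*3 = 3 <= 10
  x = 0 >= 0, y = 3 >= 0. All constraints satisfied.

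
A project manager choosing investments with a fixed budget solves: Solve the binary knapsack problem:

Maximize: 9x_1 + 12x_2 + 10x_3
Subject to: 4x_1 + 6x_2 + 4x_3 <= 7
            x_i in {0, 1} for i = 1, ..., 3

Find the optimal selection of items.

Items: item 1 (v=9, w=4), item 2 (v=12, w=6), item 3 (v=10, w=4)
Capacity: 7
Checking all 8 subsets (w = total weight, v = total value):
  {}: w = 0, v = 0
  {1}: w = 4, v = 9
  {2}: w = 6, v = 12
  {3}: w = 4, v = 10
  {1, 2}: w = 10 > 7, infeasible
  {1, 3}: w = 8 > 7, infeasible
  {2, 3}: w = 10 > 7, infeasible
  {1, 2, 3}: w = 14 > 7, infeasible
Best feasible subset: items [2]
Total weight: 6 <= 7, total value: 12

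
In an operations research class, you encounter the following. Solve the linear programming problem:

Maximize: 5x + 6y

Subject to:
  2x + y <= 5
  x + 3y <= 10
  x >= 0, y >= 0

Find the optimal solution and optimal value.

Feasible vertices: (0, 0), (0, 10/3), (1, 3), (5/2, 0)
Objective 5x + 6y at each:
  (0, 0): 0
  (0, 10/3): 20
  (1, 3): 23
  (5/2, 0): 25/2
Maximum is 23 at (1, 3).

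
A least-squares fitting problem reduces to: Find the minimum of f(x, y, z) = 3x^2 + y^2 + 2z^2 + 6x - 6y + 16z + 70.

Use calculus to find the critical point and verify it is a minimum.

f(x,y,z) = 3x^2 + y^2 + 2z^2 + 6x - 6y + 16z + 70
df/dx = 6x + (6) = 0 => x = -1
df/dy = 2y + (-6) = 0 => y = 3
df/dz = 4z + (16) = 0 => z = -4
f(-1,3,-4) = 3*(-1)^2 + 1*(3)^2 + 2*(-4)^2 + 6*(-1) + -6*(3) + 16*(-4) + 70 = 26
Hessian is diagonal with entries 6, 2, 4 > 0, confirmed minimum.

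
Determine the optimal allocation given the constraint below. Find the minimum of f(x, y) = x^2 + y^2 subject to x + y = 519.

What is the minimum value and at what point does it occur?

Substitute y = 519 - x into f(x,y) = x^2 + y^2:
g(x) = x^2 + (519 - x)^2 = 2x^2 - 1038x + 269361
g'(x) = 4x - 1038 = 0  =>  x = 519/2
y = 519 - 519/2 = 519/2
Minimum value = (519/2)^2 + (519/2)^2 = 269361/2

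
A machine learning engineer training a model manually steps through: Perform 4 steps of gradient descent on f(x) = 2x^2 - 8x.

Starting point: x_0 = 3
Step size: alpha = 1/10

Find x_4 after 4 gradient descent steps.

f(x) = 2x^2 - 8x, f'(x) = 4x + (-8)
Step 1: f'(3) = 4, x_1 = 3 - 1/10 * 4 = 13/5
Step 2: f'(13/5) = 12/5, x_2 = 13/5 - 1/10 * 12/5 = 59/25
Step 3: f'(59/25) = 36/25, x_3 = 59/25 - 1/10 * 36/25 = 277/125
Step 4: f'(277/125) = 108/125, x_4 = 277/125 - 1/10 * 108/125 = 1331/625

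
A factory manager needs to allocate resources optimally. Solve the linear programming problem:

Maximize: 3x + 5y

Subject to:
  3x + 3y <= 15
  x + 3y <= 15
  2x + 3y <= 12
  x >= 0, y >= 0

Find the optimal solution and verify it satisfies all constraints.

Feasible vertices: (0, 0), (0, 4), (3, 2), (5, 0)
Objective 3x + 5y at each vertex:
  (0, 0): 0
  (0, 4): 20
  (3, 2): 19
  (5, 0): 15
Maximum is 20 at (0, 4).
Verify constraints at (x, y) = (0, 4):
  3*0 + 3*4 = 12 <= 15
  1*0 + 3*4 = 12 <= 15
  2*0 + 3*4 = 12 <= 12 (active)
  x = 0 >= 0, y = 4 >= 0. All constraints satisfied.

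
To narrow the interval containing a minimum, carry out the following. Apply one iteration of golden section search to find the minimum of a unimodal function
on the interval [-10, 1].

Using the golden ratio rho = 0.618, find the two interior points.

Golden section search on [-10, 1].
Golden ratio rho = 0.618 (approx).
Interior points:
  x_1 = -10 + (1-0.618)*11 = -5.7980
  x_2 = -10 + 0.618*11 = -3.2020
Compare f(x_1) and f(x_2) to determine which subinterval to keep.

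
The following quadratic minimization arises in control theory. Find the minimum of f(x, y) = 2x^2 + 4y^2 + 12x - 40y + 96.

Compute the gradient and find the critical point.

f(x,y) = 2x^2 + 4y^2 + 12x - 40y + 96
df/dx = 4x + (12) = 0  =>  x = -3
df/dy = 8y + (-40) = 0  =>  y = 5
f(-3, 5) = 2*(-3)^2 + 4*(5)^2 + 12*(-3) + -40*(5) + 96 = -22
Hessian is diagonal with entries 4, 8 > 0, so this is a minimum.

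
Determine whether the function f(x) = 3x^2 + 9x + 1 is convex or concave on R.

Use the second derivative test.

f(x) = 3x^2 + 9x + 1
f'(x) = 6x + 9
f''(x) = 6
Since f''(x) = 6 > 0 for all x, f is convex on R.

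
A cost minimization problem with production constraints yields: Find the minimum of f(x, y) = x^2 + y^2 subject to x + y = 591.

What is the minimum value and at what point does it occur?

Substitute y = 591 - x into f(x,y) = x^2 + y^2:
g(x) = x^2 + (591 - x)^2 = 2x^2 - 1182x + 349281
g'(x) = 4x - 1182 = 0  =>  x = 591/2
y = 591 - 591/2 = 591/2
Minimum value = (591/2)^2 + (591/2)^2 = 349281/2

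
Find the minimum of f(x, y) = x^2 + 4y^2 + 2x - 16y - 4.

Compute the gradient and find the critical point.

f(x,y) = x^2 + 4y^2 + 2x - 16y - 4
df/dx = 2x + (2) = 0  =>  x = -1
df/dy = 8y + (-16) = 0  =>  y = 2
f(-1, 2) = 1*(-1)^2 + 4*(2)^2 + 2*(-1) + -16*(2) + -4 = -21
Hessian is diagonal with entries 2, 8 > 0, so this is a minimum.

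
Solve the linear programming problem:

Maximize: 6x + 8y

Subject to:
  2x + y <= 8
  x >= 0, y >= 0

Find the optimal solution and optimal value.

The feasible region has vertices at [(0, 0), (4, 0), (0, 8)].
Checking objective 6x + 8y at each vertex:
  (0, 0): 6*0 + 8*0 = 0
  (4, 0): 6*4 + 8*0 = 24
  (0, 8): 6*0 + 8*8 = 64
Maximum is 64 at (0, 8).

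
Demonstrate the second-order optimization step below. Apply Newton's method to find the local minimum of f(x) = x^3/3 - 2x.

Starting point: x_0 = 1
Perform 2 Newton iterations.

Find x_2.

f(x) = x^3/3 - 2x
f'(x) = x^2 - 2, f''(x) = 2x
Newton update: x_{n+1} = x_n - (x_n^2 - 2)/(2*x_n)
Step 1: x_0 = 1, f'=-1, f''=2, x_1 = 3/2
Step 2: x_1 = 3/2, f'=1/4, f''=3, x_2 = 17/12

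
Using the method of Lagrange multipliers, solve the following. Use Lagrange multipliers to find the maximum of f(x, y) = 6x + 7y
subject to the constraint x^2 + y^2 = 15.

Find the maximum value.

Set up Lagrange conditions: grad f = lambda * grad g
  6 = 2*lambda*x
  7 = 2*lambda*y
From these: x/y = 6/7, so x = 6t, y = 7t for some t.
Substitute into constraint: (6t)^2 + (7t)^2 = 15
  t^2 * 85 = 15
  t = sqrt(15/85)
Maximum = 6*x + 7*y = (6^2 + 7^2)*t = 85 * sqrt(15/85) = sqrt(1275)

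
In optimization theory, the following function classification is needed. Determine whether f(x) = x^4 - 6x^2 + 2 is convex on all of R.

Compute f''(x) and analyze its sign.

f(x) = x^4 - 6x^2 + 2
f'(x) = 4x^3 + -12x
f''(x) = 12x^2 + -12
f''(0) = -12 < 0, so not convex near x = 0
Therefore, f is not globally convex on R.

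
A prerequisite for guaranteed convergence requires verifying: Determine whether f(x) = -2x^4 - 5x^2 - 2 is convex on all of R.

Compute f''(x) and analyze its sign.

f(x) = -2x^4 - 5x^2 - 2
f'(x) = -8x^3 + -10x
f''(x) = -24x^2 + -10
f''(x) = -24x^2 + -10 <= -10 < 0 for all x
Therefore, f is concave on R.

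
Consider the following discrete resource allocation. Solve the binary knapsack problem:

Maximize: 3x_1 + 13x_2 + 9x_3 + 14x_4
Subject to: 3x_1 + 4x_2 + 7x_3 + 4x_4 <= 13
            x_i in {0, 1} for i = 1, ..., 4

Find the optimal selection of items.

Items: item 1 (v=3, w=3), item 2 (v=13, w=4), item 3 (v=9, w=7), item 4 (v=14, w=4)
Capacity: 13
Checking all 16 subsets (w = total weight, v = total value):
  {}: w = 0, v = 0
  {1}: w = 3, v = 3
  {2}: w = 4, v = 13
  {3}: w = 7, v = 9
  {4}: w = 4, v = 14
  {1, 2}: w = 7, v = 16
  {1, 3}: w = 10, v = 12
  {1, 4}: w = 7, v = 17
  {2, 3}: w = 11, v = 22
  {2, 4}: w = 8, v = 27
  {3, 4}: w = 11, v = 23
  {1, 2, 3}: w = 14 > 13, infeasible
  {1, 2, 4}: w = 11, v = 30
  {1, 3, 4}: w = 14 > 13, infeasible
  {2, 3, 4}: w = 15 > 13, infeasible
  {1, 2, 3, 4}: w = 18 > 13, infeasible
Best feasible subset: items [1, 2, 4]
Total weight: 11 <= 13, total value: 30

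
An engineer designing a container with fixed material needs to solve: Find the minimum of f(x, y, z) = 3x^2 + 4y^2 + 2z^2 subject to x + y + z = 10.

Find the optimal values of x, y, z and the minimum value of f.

Using Lagrange multipliers on f = 3x^2 + 4y^2 + 2z^2 with constraint x + y + z = 10:
Conditions: 2*3*x = lambda, 2*4*y = lambda, 2*2*z = lambda
So x = lambda/6, y = lambda/8, z = lambda/4
Substituting into constraint: lambda * (13/24) = 10
lambda = 240/13
x = 40/13, y = 30/13, z = 60/13
Minimum value = 1200/13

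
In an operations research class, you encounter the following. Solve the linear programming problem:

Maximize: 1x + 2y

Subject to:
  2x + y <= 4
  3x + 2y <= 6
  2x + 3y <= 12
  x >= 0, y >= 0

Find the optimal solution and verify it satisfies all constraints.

Feasible vertices: (0, 0), (0, 3), (2, 0)
Objective 1x + 2y at each vertex:
  (0, 0): 0
  (0, 3): 6
  (2, 0): 2
Maximum is 6 at (0, 3).
Verify constraints at (x, y) = (0, 3):
  2*0 + 1*3 = 3 <= 4
  3*0 + 2*3 = 6 <= 6 (active)
  2*0 + 3*3 = 9 <= 12
  x = 0 >= 0, y = 3 >= 0. All constraints satisfied.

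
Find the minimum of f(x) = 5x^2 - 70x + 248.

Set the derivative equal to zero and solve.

f(x) = 5x^2 - 70x + 248
f'(x) = 10x + (-70) = 0
x = 70/10 = 7
f(7) = 3
Since f''(x) = 10 > 0, this is a minimum.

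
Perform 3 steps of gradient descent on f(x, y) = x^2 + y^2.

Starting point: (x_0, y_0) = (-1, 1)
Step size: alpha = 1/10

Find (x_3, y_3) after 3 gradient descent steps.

f(x,y) = x^2 + y^2
grad_x = 2x + 0y, grad_y = 2y + 0x
Step 1: grad = (-2, 2), (-4/5, 4/5)
Step 2: grad = (-8/5, 8/5), (-16/25, 16/25)
Step 3: grad = (-32/25, 32/25), (-64/125, 64/125)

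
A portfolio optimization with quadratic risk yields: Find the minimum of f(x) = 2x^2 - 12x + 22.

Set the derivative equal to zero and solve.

f(x) = 2x^2 - 12x + 22
f'(x) = 4x + (-12) = 0
x = 12/4 = 3
f(3) = 4
Since f''(x) = 4 > 0, this is a minimum.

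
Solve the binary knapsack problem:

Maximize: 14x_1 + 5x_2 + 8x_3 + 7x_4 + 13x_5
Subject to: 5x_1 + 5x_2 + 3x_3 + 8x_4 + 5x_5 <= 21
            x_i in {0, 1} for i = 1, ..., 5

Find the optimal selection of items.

Items: item 1 (v=14, w=5), item 2 (v=5, w=5), item 3 (v=8, w=3), item 4 (v=7, w=8), item 5 (v=13, w=5)
Capacity: 21
Checking all 32 subsets (w = total weight, v = total value):
  {}: w = 0, v = 0
  {1}: w = 5, v = 14
  {2}: w = 5, v = 5
  {3}: w = 3, v = 8
  {4}: w = 8, v = 7
  {5}: w = 5, v = 13
  {1, 2}: w = 10, v = 19
  {1, 3}: w = 8, v = 22
  {1, 4}: w = 13, v = 21
  {1, 5}: w = 10, v = 27
  {2, 3}: w = 8, v = 13
  {2, 4}: w = 13, v = 12
  {2, 5}: w = 10, v = 18
  {3, 4}: w = 11, v = 15
  {3, 5}: w = 8, v = 21
  {4, 5}: w = 13, v = 20
  {1, 2, 3}: w = 13, v = 27
  {1, 2, 4}: w = 18, v = 26
  {1, 2, 5}: w = 15, v = 32
  {1, 3, 4}: w = 16, v = 29
  {1, 3, 5}: w = 13, v = 35
  {1, 4, 5}: w = 18, v = 34
  {2, 3, 4}: w = 16, v = 20
  {2, 3, 5}: w = 13, v = 26
  {2, 4, 5}: w = 18, v = 25
  {3, 4, 5}: w = 16, v = 28
  {1, 2, 3, 4}: w = 21, v = 34
  {1, 2, 3, 5}: w = 18, v = 40
  {1, 2, 4, 5}: w = 23 > 21, infeasible
  {1, 3, 4, 5}: w = 21, v = 42
  {2, 3, 4, 5}: w = 21, v = 33
  {1, 2, 3, 4, 5}: w = 26 > 21, infeasible
Best feasible subset: items [1, 3, 4, 5]
Total weight: 21 <= 21, total value: 42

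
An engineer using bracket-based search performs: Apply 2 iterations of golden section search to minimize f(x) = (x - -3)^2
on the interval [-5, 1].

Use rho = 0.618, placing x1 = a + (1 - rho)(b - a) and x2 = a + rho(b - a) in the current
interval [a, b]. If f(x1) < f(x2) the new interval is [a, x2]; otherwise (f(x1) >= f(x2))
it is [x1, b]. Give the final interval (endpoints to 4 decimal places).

Golden section search for min of f(x) = (x - -3)^2 on [-5, 1].
Each step: x1 = a + (1 - rho)(b - a), x2 = a + rho(b - a); if f(x1) < f(x2) keep [a, x2], otherwise keep [x1, b].
Step 1: [-5.0000, 1.0000], x1=-2.7080 (f=0.0853), x2=-1.2920 (f=2.9173); f(x1) < f(x2) => keep [-5.0000, -1.2920]
Step 2: [-5.0000, -1.2920], x1=-3.5835 (f=0.3405), x2=-2.7085 (f=0.0850); f(x1) > f(x2) => keep [-3.5835, -1.2920]
Final interval: [-3.5835, -1.2920]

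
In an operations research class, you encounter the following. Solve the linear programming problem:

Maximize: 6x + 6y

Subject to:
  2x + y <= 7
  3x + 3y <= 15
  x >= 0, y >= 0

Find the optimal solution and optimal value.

Feasible vertices: (0, 0), (0, 5), (2, 3), (7/2, 0)
Objective 6x + 6y at each:
  (0, 0): 0
  (0, 5): 30
  (2, 3): 30
  (7/2, 0): 21
Maximum is 30 at (0, 5).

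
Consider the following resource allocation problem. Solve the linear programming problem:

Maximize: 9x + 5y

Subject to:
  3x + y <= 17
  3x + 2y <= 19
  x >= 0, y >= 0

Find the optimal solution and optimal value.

Feasible vertices: (0, 0), (0, 19/2), (5, 2), (17/3, 0)
Objective 9x + 5y at each:
  (0, 0): 0
  (0, 19/2): 95/2
  (5, 2): 55
  (17/3, 0): 51
Maximum is 55 at (5, 2).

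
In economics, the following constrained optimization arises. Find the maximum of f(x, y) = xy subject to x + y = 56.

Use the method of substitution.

Substitute y = 56 - x into f(x,y) = xy:
g(x) = x(56 - x) = 56x - x^2
g'(x) = 56 - 2x = 0  =>  x = 28
y = 56 - 28 = 28
Maximum value = 28 * 28 = 784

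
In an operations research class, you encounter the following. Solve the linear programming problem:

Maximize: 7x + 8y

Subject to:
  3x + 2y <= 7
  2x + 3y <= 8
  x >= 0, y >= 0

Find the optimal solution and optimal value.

Feasible vertices: (0, 0), (0, 8/3), (1, 2), (7/3, 0)
Objective 7x + 8y at each:
  (0, 0): 0
  (0, 8/3): 64/3
  (1, 2): 23
  (7/3, 0): 49/3
Maximum is 23 at (1, 2).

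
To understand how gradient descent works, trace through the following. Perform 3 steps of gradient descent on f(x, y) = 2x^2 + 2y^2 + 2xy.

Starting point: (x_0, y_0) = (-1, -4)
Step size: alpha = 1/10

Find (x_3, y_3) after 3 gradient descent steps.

f(x,y) = 2x^2 + 2y^2 + 2xy
grad_x = 4x + 2y, grad_y = 4y + 2x
Step 1: grad = (-12, -18), (1/5, -11/5)
Step 2: grad = (-18/5, -42/5), (14/25, -34/25)
Step 3: grad = (-12/25, -108/25), (76/125, -116/125)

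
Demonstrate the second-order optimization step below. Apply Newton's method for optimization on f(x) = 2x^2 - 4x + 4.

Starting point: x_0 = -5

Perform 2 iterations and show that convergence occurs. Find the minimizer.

f(x) = 2x^2 - 4x + 4, f'(x) = 4x + (-4), f''(x) = 4
Step 1: f'(-5) = -24, x_1 = -5 - -24/4 = 1
Step 2: f'(1) = 0, x_2 = 1 (converged)
Newton's method converges in 1 step for quadratics.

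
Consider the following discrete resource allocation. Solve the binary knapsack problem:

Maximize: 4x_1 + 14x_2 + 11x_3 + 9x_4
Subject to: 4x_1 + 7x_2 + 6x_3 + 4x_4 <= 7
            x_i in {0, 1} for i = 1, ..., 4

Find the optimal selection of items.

Items: item 1 (v=4, w=4), item 2 (v=14, w=7), item 3 (v=11, w=6), item 4 (v=9, w=4)
Capacity: 7
Checking all 16 subsets (w = total weight, v = total value):
  {}: w = 0, v = 0
  {1}: w = 4, v = 4
  {2}: w = 7, v = 14
  {3}: w = 6, v = 11
  {4}: w = 4, v = 9
  {1, 2}: w = 11 > 7, infeasible
  {1, 3}: w = 10 > 7, infeasible
  {1, 4}: w = 8 > 7, infeasible
  {2, 3}: w = 13 > 7, infeasible
  {2, 4}: w = 11 > 7, infeasible
  {3, 4}: w = 10 > 7, infeasible
  {1, 2, 3}: w = 17 > 7, infeasible
  {1, 2, 4}: w = 15 > 7, infeasible
  {1, 3, 4}: w = 14 > 7, infeasible
  {2, 3, 4}: w = 17 > 7, infeasible
  {1, 2, 3, 4}: w = 21 > 7, infeasible
Best feasible subset: items [2]
Total weight: 7 <= 7, total value: 14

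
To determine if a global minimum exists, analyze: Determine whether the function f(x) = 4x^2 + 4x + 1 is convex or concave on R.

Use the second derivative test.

f(x) = 4x^2 + 4x + 1
f'(x) = 8x + 4
f''(x) = 8
Since f''(x) = 8 > 0 for all x, f is convex on R.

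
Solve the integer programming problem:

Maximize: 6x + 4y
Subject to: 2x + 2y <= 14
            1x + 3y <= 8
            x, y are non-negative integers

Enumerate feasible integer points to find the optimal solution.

Constraint 1: 2x + 2y <= 14
Constraint 2: 1x + 3y <= 8
Feasible x range (need y >= 0): 0 <= x <= min(14/2, 8/1) => x in {0, ..., 7}.
Enumerate feasible integer points row by row (the coefficient of y is 4 > 0, so for each x the largest feasible y gives the best value):
  x = 0: y <= min((14 - 2*0)/2, (8 - 1*0)/3) => y in {0, ..., 2}; best 6*0 + 4*2 = 8
  x = 1: y <= min((14 - 2*1)/2, (8 - 1*1)/3) => y in {0, ..., 2}; best 6*1 + 4*2 = 14
  x = 2: y <= min((14 - 2*2)/2, (8 - 1*2)/3) => y in {0, ..., 2}; best 6*2 + 4*2 = 20
  x = 3: y <= min((14 - 2*3)/2, (8 - 1*3)/3) => y in {0, ..., 1}; best 6*3 + 4*1 = 22
  x = 4: y <= min((14 - 2*4)/2, (8 - 1*4)/3) => y in {0, ..., 1}; best 6*4 + 4*1 = 28
  x = 5: y <= min((14 - 2*5)/2, (8 - 1*5)/3) => y in {0, ..., 1}; best 6*5 + 4*1 = 34
  x = 6: y <= min((14 - 2*6)/2, (8 - 1*6)/3) => y in {0}; best 6*6 + 4*0 = 36
  x = 7: y <= min((14 - 2*7)/2, (8 - 1*7)/3) => y in {0}; best 6*7 + 4*0 = 42
The maximum 6x + 4y = 42 is achieved at x = 7, y = 0.
Check: 2*7 + 2*0 = 14 <= 14 and 1*7 + 3*0 = 7 <= 8.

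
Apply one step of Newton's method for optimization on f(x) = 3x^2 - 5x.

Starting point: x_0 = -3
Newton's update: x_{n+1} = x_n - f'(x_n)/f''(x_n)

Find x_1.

f(x) = 3x^2 - 5x
f'(x) = 6x + (-5), f''(x) = 6
Newton step: x_1 = x_0 - f'(x_0)/f''(x_0)
f'(-3) = -23
x_1 = -3 - -23/6 = 5/6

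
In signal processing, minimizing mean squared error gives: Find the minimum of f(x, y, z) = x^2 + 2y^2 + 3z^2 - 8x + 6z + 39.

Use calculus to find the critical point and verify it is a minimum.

f(x,y,z) = x^2 + 2y^2 + 3z^2 - 8x + 6z + 39
df/dx = 2x + (-8) = 0 => x = 4
df/dy = 4y + (0) = 0 => y = 0
df/dz = 6z + (6) = 0 => z = -1
f(4,0,-1) = 1*(4)^2 + 2*(0)^2 + 3*(-1)^2 + -8*(4) + 6*(-1) + 39 = 20
Hessian is diagonal with entries 2, 4, 6 > 0, confirmed minimum.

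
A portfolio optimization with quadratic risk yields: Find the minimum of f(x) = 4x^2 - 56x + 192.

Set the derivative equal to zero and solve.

f(x) = 4x^2 - 56x + 192
f'(x) = 8x + (-56) = 0
x = 56/8 = 7
f(7) = -4
Since f''(x) = 8 > 0, this is a minimum.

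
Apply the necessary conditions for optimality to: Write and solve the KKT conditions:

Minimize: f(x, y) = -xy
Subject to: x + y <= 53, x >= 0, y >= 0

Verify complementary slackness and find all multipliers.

Problem: min -xy s.t. x + y <= 53 (multiplier lambda), x >= 0 (mu_x), y >= 0 (mu_y)
KKT stationarity: -y + lambda - mu_x = 0, -x + lambda - mu_y = 0, with lambda, mu_x, mu_y >= 0
Complementary slackness: lambda*(x + y - 53) = 0, mu_x*x = 0, mu_y*y = 0
If lambda = 0: y = -mu_x <= 0 and x = -mu_y <= 0 force x = y = 0 with f = 0; but x = y = 53/2 is feasible with f = -2809/4 < 0, so this is not the minimum. Hence lambda > 0 and x + y = 53.
Try x > 0, y > 0 (so mu_x = mu_y = 0): y = lambda, x = lambda => x = y = lambda
x + y = 53 => 2*lambda = 53 => lambda = 53/2
x* = y* = 53/2 > 0, consistent with mu_x = mu_y = 0.
(Any feasible point with x = 0 or y = 0 has f = 0 > -2809/4, so the minimum is not on those boundaries.)
min(-xy) = -2809/4 (i.e. max xy = 2809/4)
Multipliers: lambda = 53/2, mu_x = 0, mu_y = 0
Complementary slackness: lambda*(x + y - 53) = 53/2*(53/2 + 53/2 - 53) = 0, mu_x*x = 0*53/2 = 0, mu_y*y = 0*53/2 = 0. Satisfied.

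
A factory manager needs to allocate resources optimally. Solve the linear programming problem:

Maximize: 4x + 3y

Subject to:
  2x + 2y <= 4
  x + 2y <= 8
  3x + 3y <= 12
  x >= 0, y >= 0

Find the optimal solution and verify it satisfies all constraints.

Feasible vertices: (0, 0), (0, 2), (2, 0)
Objective 4x + 3y at each vertex:
  (0, 0): 0
  (0, 2): 6
  (2, 0): 8
Maximum is 8 at (2, 0).
Verify constraints at (x, y) = (2, 0):
  2*2 + 2*0 = 4 <= 4 (active)
  1*2 + 2*0 = 2 <= 8
  3*2 + 3*0 = 6 <= 12
  x = 2 >= 0, y = 0 >= 0. All constraints satisfied.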